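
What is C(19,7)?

50388

C(19,7) = (19·18·17·16·15·14·13) / 7! = 253955520 / 5040 = 50388.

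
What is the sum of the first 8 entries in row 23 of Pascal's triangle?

390656

1 + 23 + 253 + 1771 + 8855 + 33649 + 100947 + 245157 = 390656.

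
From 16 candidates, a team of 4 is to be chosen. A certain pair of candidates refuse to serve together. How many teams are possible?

All 4-subsets: C(16,4) = 1820. Those containing both fixed elements: C(14,2) = 91.
1820 − 91 = 1729.

1729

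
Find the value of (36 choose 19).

8597496600

C(36,19) = C(36,17) by symmetry.
C(36,17) = (36·35·34·33·32·31·30·29·28·27·26·25·24·23·22·21·20) / 17! = 3058021453718104473600000 / 355687428096000 = 8597496600.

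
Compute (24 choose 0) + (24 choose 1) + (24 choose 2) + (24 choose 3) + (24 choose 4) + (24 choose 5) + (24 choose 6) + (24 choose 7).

536155

1 + 24 + 276 + 2024 + 10626 + 42504 + 134596 + 346104 = 536155.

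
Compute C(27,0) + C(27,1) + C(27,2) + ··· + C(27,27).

The entries of row 27 sum to 2^27 = 134217728.

134217728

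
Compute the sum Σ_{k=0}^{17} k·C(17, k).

1114112

Since k·C(17,k) = 17·C(16,k−1), the sum is 17·2^16 = 17·65536 = 1114112.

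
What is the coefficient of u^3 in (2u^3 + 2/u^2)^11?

General term: C(11,j)·(2u^3)^j·(2/u^2)^(11-j), with u-exponent 3j − 2(11−j) = 5j − 22.
Set 5j − 22 = 3: j = 5.
C(11,5) = 462; 2^5 = 32; 2^6 = 64.
Coefficient = 462 · 32 · 64 = 946176.

946176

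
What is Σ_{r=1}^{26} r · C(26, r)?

872415232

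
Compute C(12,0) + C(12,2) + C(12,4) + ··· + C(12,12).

2048

Even-r terms of row 12 sum to 2^11 = 2048.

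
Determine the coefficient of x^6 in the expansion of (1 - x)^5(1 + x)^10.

65

Coefficient of x^6 = Σ_{j} C(5,j)·(-1)^j·C(10,6-j)·1^(6-j) for j from 0 to 5.
= 210 + (-1260) + 2100 + (-1200) + 225 + (-10) = 65.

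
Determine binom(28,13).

C(28,13) = (28·27·26·25·24·23·22·21·20·19·18·17·16) / 13! = 233153109116928000 / 6227020800 = 37442160.

37442160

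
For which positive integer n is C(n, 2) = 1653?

n(n−1)/2 = 1653 ⇒ n(n−1) = 3306. Since 58·57 = 3306, n = 58.

58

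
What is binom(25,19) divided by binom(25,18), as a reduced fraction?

7/19

C(n,k+1)/C(n,k) = (n−k)/(k+1) = (25−18)/(18+1) = 7/19.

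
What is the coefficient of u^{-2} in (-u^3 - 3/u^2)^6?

General term: C(6,j)·(-u^3)^j·(-3/u^2)^(6-j), with u-exponent 3j − 2(6−j) = 5j − 12.
Set 5j − 12 = -2: j = 2.
C(6,2) = 15; (-1)^2 = 1; (-3)^4 = 81.
Coefficient = 15 · 1 · 81 = 1215.

1215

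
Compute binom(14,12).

91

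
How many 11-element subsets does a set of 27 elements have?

13037895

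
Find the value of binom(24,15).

1307504

C(24,15) = C(24,9) by symmetry.
C(24,9) = (24·23·22·21·20·19·18·17·16) / 9! = 474467051520 / 362880 = 1307504.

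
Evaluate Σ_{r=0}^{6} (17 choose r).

1 + 17 + 136 + 680 + 2380 + 6188 + 12376 = 21778.

21778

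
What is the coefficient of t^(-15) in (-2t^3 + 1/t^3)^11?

-1320

General term: C(11,j)·(-2t^3)^j·(1/t^3)^(11-j), with t-exponent 3j − 3(11−j) = 6j − 33.
Set 6j − 33 = -15: j = 3.
C(11,3) = 165; (-2)^3 = -8; 1^8 = 1.
Coefficient = 165 · (-8) · 1 = -1320.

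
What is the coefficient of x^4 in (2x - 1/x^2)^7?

-448

General term: C(7,j)·(2x)^j·(-1/x^2)^(7-j), with x-exponent 1j − 2(7−j) = 3j − 14.
Set 3j − 14 = 4: j = 6.
C(7,6) = 7; 2^6 = 64; (-1)^1 = -1.
Coefficient = 7 · 64 · (-1) = -448.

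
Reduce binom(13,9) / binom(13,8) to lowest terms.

5/9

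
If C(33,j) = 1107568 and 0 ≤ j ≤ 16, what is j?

6

C(33,j) increases on 0 ≤ j ≤ 16. C(33,5) = 237336 and C(33,6) = 1107568, so j = 6.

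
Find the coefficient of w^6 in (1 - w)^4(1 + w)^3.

-1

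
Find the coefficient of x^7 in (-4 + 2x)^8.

The general term is C(8,j)·(-4)^j·(2x)^(8-j); the x^7 term has j = 1.
C(8,1) = 8.
Coefficient = C(8,1) · (-4)^1 · 2^7 = 8 · (-4) · 128 = -4096.

-4096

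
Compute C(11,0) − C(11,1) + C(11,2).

The partial alternating sum Σ_{k=0}^{2} (−1)^k C(11,k) = (−1)^2 C(10,2) = 45.

45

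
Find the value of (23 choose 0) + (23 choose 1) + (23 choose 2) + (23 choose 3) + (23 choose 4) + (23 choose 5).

44552

1 + 23 + 253 + 1771 + 8855 + 33649 = 44552.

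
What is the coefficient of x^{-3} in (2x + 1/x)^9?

General term: C(9,j)·(2x)^j·(1/x)^(9-j), with x-exponent 1j − 1(9−j) = 2j − 9.
Set 2j − 9 = -3: j = 3.
C(9,3) = 84; 2^3 = 8; 1^6 = 1.
Coefficient = 84 · 8 · 1 = 672.

672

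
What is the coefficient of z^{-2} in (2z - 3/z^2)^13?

-80061696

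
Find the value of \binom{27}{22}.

80730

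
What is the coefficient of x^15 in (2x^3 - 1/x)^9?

General term: C(9,j)·(2x^3)^j·(-1/x)^(9-j), with x-exponent 3j − 1(9−j) = 4j − 9.
Set 4j − 9 = 15: j = 6.
C(9,6) = 84; 2^6 = 64; (-1)^3 = -1.
Coefficient = 84 · 64 · (-1) = -5376.

-5376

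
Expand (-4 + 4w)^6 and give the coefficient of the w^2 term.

61440

The general term is C(6,j)·(-4)^j·(4w)^(6-j); the w^2 term has j = 4.
C(6,4) = 15.
Coefficient = C(6,4) · (-4)^4 · 4^2 = 15 · 256 · 16 = 61440.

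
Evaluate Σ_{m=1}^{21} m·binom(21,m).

22020096

Differentiating (1+x)^21 and setting x=1: Σ m·C(21,m) = 21·2^20 = 22020096.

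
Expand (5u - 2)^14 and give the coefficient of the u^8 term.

75075000000

The general term is C(14,j)·(5u)^j·(-2)^(14-j); the u^8 term has j = 8.
C(14,8) = 3003.
Coefficient = C(14,8) · 5^8 · (-2)^6 = 3003 · 390625 · 64 = 75075000000.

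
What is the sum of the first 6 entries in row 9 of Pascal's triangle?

382

1 + 9 + 36 + 84 + 126 + 126 = 382.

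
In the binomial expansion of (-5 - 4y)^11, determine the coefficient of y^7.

The general term is C(11,j)·(-5)^j·(-4y)^(11-j); the y^7 term has j = 4.
C(11,4) = 330.
Coefficient = C(11,4) · (-5)^4 · (-4)^7 = 330 · 625 · (-16384) = -3379200000.

-3379200000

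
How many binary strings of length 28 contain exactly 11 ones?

21474180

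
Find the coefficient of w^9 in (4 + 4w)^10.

The general term is C(10,j)·(4)^j·(4w)^(10-j); the w^9 term has j = 1.
C(10,1) = 10.
Coefficient = C(10,1) · 4^1 · 4^9 = 10 · 4 · 262144 = 10485760.

10485760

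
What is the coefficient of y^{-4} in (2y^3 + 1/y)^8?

16

General term: C(8,j)·(2y^3)^j·(1/y)^(8-j), with y-exponent 3j − 1(8−j) = 4j − 8.
Set 4j − 8 = -4: j = 1.
C(8,1) = 8; 2^1 = 2; 1^7 = 1.
Coefficient = 8 · 2 · 1 = 16.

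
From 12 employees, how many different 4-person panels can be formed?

495

This is C(12,4) = 495.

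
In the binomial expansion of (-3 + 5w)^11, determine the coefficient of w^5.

The general term is C(11,j)·(-3)^j·(5w)^(11-j); the w^5 term has j = 6.
C(11,6) = 462.
Coefficient = C(11,6) · (-3)^6 · 5^5 = 462 · 729 · 3125 = 1052493750.

1052493750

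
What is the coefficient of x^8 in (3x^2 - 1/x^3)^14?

59108049

General term: C(14,j)·(3x^2)^j·(-1/x^3)^(14-j), with x-exponent 2j − 3(14−j) = 5j − 42.
Set 5j − 42 = 8: j = 10.
C(14,10) = 1001; 3^10 = 59049; (-1)^4 = 1.
Coefficient = 1001 · 59049 · 1 = 59108049.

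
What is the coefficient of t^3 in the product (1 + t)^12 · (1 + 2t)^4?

Coefficient of t^3 = Σ_{j} C(12,j)·1^j·C(4,3-j)·2^(3-j) for j from 0 to 3.
= 32 + 288 + 528 + 220 = 1068.

1068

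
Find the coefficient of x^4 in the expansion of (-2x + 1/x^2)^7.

General term: C(7,j)·(-2x)^j·(1/x^2)^(7-j), with x-exponent 1j − 2(7−j) = 3j − 14.
Set 3j − 14 = 4: j = 6.
C(7,6) = 7; (-2)^6 = 64; 1^1 = 1.
Coefficient = 7 · 64 · 1 = 448.

448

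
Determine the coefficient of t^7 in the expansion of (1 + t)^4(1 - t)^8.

Coefficient of t^7 = Σ_{j} C(4,j)·1^j·C(8,7-j)·(-1)^(7-j) for j from 0 to 4.
= (-8) + 112 + (-336) + 280 + (-56) = -8.

-8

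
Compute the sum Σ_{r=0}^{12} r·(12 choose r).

24576

Differentiating (1+x)^12 and setting x=1: Σ r·C(12,r) = 12·2^11 = 24576.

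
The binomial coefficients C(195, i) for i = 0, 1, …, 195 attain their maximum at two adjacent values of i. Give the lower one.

97

For odd n = 195, C(195,i) peaks at i = (n−1)/2 and (n+1)/2; the lower is 97.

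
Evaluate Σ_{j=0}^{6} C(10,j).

848

1 + 10 + 45 + 120 + 210 + 252 + 210 = 848.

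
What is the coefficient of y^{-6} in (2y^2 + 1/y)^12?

264

General term: C(12,j)·(2y^2)^j·(1/y)^(12-j), with y-exponent 2j − 1(12−j) = 3j − 12.
Set 3j − 12 = -6: j = 2.
C(12,2) = 66; 2^2 = 4; 1^10 = 1.
Coefficient = 66 · 4 · 1 = 264.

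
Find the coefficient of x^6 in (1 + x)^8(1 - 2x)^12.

-3252

Coefficient of x^6 = Σ_{j} C(8,j)·1^j·C(12,6-j)·(-2)^(6-j) for j from 0 to 6.
= 59136 + (-202752) + 221760 + (-98560) + 18480 + (-1344) + 28 = -3252.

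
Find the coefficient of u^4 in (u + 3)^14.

59108049

The general term is C(14,j)·(u)^j·(3)^(14-j); the u^4 term has j = 4.
C(14,4) = 1001.
Coefficient = C(14,4) · 3^10 = 1001 · 59049 = 59108049.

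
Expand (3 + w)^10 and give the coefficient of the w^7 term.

3240

The general term is C(10,j)·(3)^j·(w)^(10-j); the w^7 term has j = 3.
C(10,3) = 120.
Coefficient = C(10,3) · 3^3 = 120 · 27 = 3240.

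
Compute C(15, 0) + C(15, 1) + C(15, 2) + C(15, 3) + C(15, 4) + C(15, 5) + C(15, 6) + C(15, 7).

16384

1 + 15 + 105 + 455 + 1365 + 3003 + 5005 + 6435 = 16384.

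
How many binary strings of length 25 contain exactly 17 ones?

Choose the 17 positions: C(25,17) = 1081575.

1081575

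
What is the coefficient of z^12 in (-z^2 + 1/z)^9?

General term: C(9,j)·(-z^2)^j·(1/z)^(9-j), with z-exponent 2j − 1(9−j) = 3j − 9.
Set 3j − 9 = 12: j = 7.
C(9,7) = 36; (-1)^7 = -1; 1^2 = 1.
Coefficient = 36 · (-1) · 1 = -36.

-36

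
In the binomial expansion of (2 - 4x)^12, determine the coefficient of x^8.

519045120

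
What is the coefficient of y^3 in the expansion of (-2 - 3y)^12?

The general term is C(12,j)·(-2)^j·(-3y)^(12-j); the y^3 term has j = 9.
C(12,9) = 220.
Coefficient = C(12,9) · (-2)^9 · (-3)^3 = 220 · (-512) · (-27) = 3041280.

3041280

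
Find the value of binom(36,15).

C(36,15) = (36·35·34·33·32·31·30·29·28·27·26·25·24·23·22) / 15! = 7281003461233582080000 / 1307674368000 = 5567902560.

5567902560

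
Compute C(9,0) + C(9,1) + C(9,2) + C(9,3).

1 + 9 + 36 + 84 = 130.

130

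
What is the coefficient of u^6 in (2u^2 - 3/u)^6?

2160

General term: C(6,j)·(2u^2)^j·(-3/u)^(6-j), with u-exponent 2j − 1(6−j) = 3j − 6.
Set 3j − 6 = 6: j = 4.
C(6,4) = 15; 2^4 = 16; (-3)^2 = 9.
Coefficient = 15 · 16 · 9 = 2160.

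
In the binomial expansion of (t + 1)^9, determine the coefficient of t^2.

36

The general term is C(9,j)·(t)^j·(1)^(9-j); the t^2 term has j = 2.
C(9,2) = 36.
Coefficient = C(9,2) = 36.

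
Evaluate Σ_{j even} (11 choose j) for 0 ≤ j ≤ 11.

1024

Half of (1+1)^11 + (1−1)^11 gives the even-index sum: 2^10 = 1024.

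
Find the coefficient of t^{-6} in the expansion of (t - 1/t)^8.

-8

General term: C(8,j)·(t)^j·(-1/t)^(8-j), with t-exponent 1j − 1(8−j) = 2j − 8.
Set 2j − 8 = -6: j = 1.
C(8,1) = 8; 1^1 = 1; (-1)^7 = -1.
Coefficient = 8 · 1 · (-1) = -8.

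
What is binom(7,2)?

21

C(7,2) = (7·6) / 2! = 42 / 2 = 21.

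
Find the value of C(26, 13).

10400600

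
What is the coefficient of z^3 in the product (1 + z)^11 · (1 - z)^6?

Coefficient of z^3 = Σ_{j} C(11,j)·1^j·C(6,3-j)·(-1)^(3-j) for j from 0 to 3.
= (-20) + 165 + (-330) + 165 = -20.

-20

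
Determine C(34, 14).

C(34,14) = (34·33·32·31·30·29·28·27·26·25·24·23·22·21) / 14! = 121350057687226368000 / 87178291200 = 1391975640.

1391975640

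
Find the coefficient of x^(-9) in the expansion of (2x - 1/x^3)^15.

2562560

General term: C(15,j)·(2x)^j·(-1/x^3)^(15-j), with x-exponent 1j − 3(15−j) = 4j − 45.
Set 4j − 45 = -9: j = 9.
C(15,9) = 5005; 2^9 = 512; (-1)^6 = 1.
Coefficient = 5005 · 512 · 1 = 2562560.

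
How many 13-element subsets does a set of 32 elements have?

347373600

C(32,13) = (32·31·30·29·28·27·26·25·24·23·22·21·20) / 13! = 2163102632570880000 / 6227020800 = 347373600.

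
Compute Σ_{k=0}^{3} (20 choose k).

1351

1 + 20 + 190 + 1140 = 1351.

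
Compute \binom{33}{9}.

38567100

C(33,9) = (33·32·31·30·29·28·27·26·25) / 9! = 13995229248000 / 362880 = 38567100.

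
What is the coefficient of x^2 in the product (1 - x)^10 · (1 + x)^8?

-7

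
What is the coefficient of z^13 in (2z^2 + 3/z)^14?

General term: C(14,j)·(2z^2)^j·(3/z)^(14-j), with z-exponent 2j − 1(14−j) = 3j − 14.
Set 3j − 14 = 13: j = 9.
C(14,9) = 2002; 2^9 = 512; 3^5 = 243.
Coefficient = 2002 · 512 · 243 = 249080832.

249080832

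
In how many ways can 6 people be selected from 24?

134596

This is C(24,6) = 134596.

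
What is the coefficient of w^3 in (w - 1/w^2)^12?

General term: C(12,j)·(w)^j·(-1/w^2)^(12-j), with w-exponent 1j − 2(12−j) = 3j − 24.
Set 3j − 24 = 3: j = 9.
C(12,9) = 220; 1^9 = 1; (-1)^3 = -1.
Coefficient = 220 · 1 · (-1) = -220.

-220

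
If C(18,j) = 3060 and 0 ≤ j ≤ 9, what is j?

4

C(18,j) increases on 0 ≤ j ≤ 9. C(18,3) = 816 and C(18,4) = 3060, so j = 4.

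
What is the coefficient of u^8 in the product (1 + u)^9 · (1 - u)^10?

Coefficient of u^8 = Σ_{j} C(9,j)·1^j·C(10,8-j)·(-1)^(8-j) for j from 0 to 8.
= 45 + (-1080) + 7560 + (-21168) + 26460 + (-15120) + 3780 + (-360) + 9 = 126.

126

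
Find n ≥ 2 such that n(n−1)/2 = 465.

n(n−1)/2 = 465 ⇒ n(n−1) = 930. Since 31·30 = 930, n = 31.

31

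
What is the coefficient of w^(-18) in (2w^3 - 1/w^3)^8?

General term: C(8,j)·(2w^3)^j·(-1/w^3)^(8-j), with w-exponent 3j − 3(8−j) = 6j − 24.
Set 6j − 24 = -18: j = 1.
C(8,1) = 8; 2^1 = 2; (-1)^7 = -1.
Coefficient = 8 · 2 · (-1) = -16.

-16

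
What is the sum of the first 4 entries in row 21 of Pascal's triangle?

1562

1 + 21 + 210 + 1330 = 1562.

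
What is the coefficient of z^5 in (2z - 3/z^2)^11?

253440

General term: C(11,j)·(2z)^j·(-3/z^2)^(11-j), with z-exponent 1j − 2(11−j) = 3j − 22.
Set 3j − 22 = 5: j = 9.
C(11,9) = 55; 2^9 = 512; (-3)^2 = 9.
Coefficient = 55 · 512 · 9 = 253440.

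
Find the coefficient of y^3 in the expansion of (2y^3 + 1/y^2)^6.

160

General term: C(6,j)·(2y^3)^j·(1/y^2)^(6-j), with y-exponent 3j − 2(6−j) = 5j − 12.
Set 5j − 12 = 3: j = 3.
C(6,3) = 20; 2^3 = 8; 1^3 = 1.
Coefficient = 20 · 8 · 1 = 160.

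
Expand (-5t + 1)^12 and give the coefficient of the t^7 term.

-61875000

The general term is C(12,j)·(-5t)^j·(1)^(12-j); the t^7 term has j = 7.
C(12,7) = 792.
Coefficient = C(12,7) · (-5)^7 = 792 · (-78125) = -61875000.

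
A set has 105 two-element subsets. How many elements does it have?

15

n(n−1)/2 = 105 ⇒ n(n−1) = 210. Since 15·14 = 210, n = 15.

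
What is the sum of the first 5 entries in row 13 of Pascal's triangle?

1 + 13 + 78 + 286 + 715 = 1093.

1093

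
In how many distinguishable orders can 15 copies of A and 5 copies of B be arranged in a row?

15504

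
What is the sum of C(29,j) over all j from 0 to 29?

536870912

Setting x = 1 in (1+x)^29 gives Σ C(29,j) = 2^29 = 536870912.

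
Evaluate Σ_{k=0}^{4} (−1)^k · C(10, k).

126

The partial alternating sum Σ_{k=0}^{4} (−1)^k C(10,k) = (−1)^4 C(9,4) = 126.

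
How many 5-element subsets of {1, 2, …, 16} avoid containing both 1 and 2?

All 5-subsets: C(16,5) = 4368. Those containing both fixed elements: C(14,3) = 364.
4368 − 364 = 4004.

4004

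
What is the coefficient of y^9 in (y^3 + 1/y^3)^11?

330

General term: C(11,j)·(y^3)^j·(1/y^3)^(11-j), with y-exponent 3j − 3(11−j) = 6j − 33.
Set 6j − 33 = 9: j = 7.
C(11,7) = 330; 1^7 = 1; 1^4 = 1.
Coefficient = 330 · 1 · 1 = 330.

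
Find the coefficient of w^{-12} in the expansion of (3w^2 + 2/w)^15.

General term: C(15,j)·(3w^2)^j·(2/w)^(15-j), with w-exponent 2j − 1(15−j) = 3j − 15.
Set 3j − 15 = -12: j = 1.
C(15,1) = 15; 3^1 = 3; 2^14 = 16384.
Coefficient = 15 · 3 · 16384 = 737280.

737280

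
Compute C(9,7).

C(9,7) = C(9,2) by symmetry.
C(9,2) = (9·8) / 2! = 72 / 2 = 36.

36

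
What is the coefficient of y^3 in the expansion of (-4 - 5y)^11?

-1351680000

The general term is C(11,j)·(-4)^j·(-5y)^(11-j); the y^3 term has j = 8.
C(11,8) = 165.
Coefficient = C(11,8) · (-4)^8 · (-5)^3 = 165 · 65536 · (-125) = -1351680000.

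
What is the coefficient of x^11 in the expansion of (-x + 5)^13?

The general term is C(13,j)·(-x)^j·(5)^(13-j); the x^11 term has j = 11.
C(13,11) = 78.
Coefficient = C(13,11) · (-1)^11 · 5^2 = 78 · (-1) · 25 = -1950.

-1950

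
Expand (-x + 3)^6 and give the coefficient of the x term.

The general term is C(6,j)·(-x)^j·(3)^(6-j); the x^1 term has j = 1.
C(6,1) = 6.
Coefficient = C(6,1) · (-1)^1 · 3^5 = 6 · (-1) · 243 = -1458.

-1458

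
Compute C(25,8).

C(25,8) = (25·24·23·22·21·20·19·18) / 8! = 43609104000 / 40320 = 1081575.

1081575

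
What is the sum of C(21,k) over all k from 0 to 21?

Setting x = 1 in (1+x)^21 gives Σ C(21,k) = 2^21 = 2097152.

2097152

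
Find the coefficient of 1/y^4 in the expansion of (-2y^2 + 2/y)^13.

-2342912

General term: C(13,j)·(-2y^2)^j·(2/y)^(13-j), with y-exponent 2j − 1(13−j) = 3j − 13.
Set 3j − 13 = -4: j = 3.
C(13,3) = 286; (-2)^3 = -8; 2^10 = 1024.
Coefficient = 286 · (-8) · 1024 = -2342912.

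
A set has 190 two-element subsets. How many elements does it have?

20

n(n−1)/2 = 190 ⇒ n(n−1) = 380. Since 20·19 = 380, n = 20.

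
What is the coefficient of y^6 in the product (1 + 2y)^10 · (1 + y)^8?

239540

Coefficient of y^6 = Σ_{j} C(10,j)·2^j·C(8,6-j)·1^(6-j) for j from 0 to 6.
= 28 + 1120 + 12600 + 53760 + 94080 + 64512 + 13440 = 239540.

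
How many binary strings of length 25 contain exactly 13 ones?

5200300

Choose the 13 positions: C(25,13) = 5200300.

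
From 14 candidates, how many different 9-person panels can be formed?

2002

This is C(14,9) = 2002.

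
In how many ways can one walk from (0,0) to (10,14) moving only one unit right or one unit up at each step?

Each path is a sequence of 24 steps with 10 rights: C(24,10) = 1961256.

1961256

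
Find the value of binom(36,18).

9075135300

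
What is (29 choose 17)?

C(29,17) = C(29,12) by symmetry.
C(29,12) = (29·28·27·26·25·24·23·22·21·20·19·18) / 12! = 24858235898496000 / 479001600 = 51895935.

51895935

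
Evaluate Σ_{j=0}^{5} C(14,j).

3473

1 + 14 + 91 + 364 + 1001 + 2002 = 3473.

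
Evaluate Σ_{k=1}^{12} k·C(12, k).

24576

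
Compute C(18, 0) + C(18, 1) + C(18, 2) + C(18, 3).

1 + 18 + 153 + 816 = 988.

988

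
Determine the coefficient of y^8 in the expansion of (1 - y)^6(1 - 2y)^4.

456

Coefficient of y^8 = Σ_{j} C(6,j)·(-1)^j·C(4,8-j)·(-2)^(8-j) for j from 4 to 6.
= 240 + 192 + 24 = 456.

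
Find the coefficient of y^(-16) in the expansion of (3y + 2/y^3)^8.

General term: C(8,j)·(3y)^j·(2/y^3)^(8-j), with y-exponent 1j − 3(8−j) = 4j − 24.
Set 4j − 24 = -16: j = 2.
C(8,2) = 28; 3^2 = 9; 2^6 = 64.
Coefficient = 28 · 9 · 64 = 16128.

16128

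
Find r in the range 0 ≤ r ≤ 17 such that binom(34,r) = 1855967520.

15

C(34,r) increases on 0 ≤ r ≤ 17. C(34,14) = 1391975640 and C(34,15) = 1855967520, so r = 15.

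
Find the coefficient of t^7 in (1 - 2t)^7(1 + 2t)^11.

Coefficient of t^7 = Σ_{j} C(7,j)·(-2)^j·C(11,7-j)·2^(7-j) for j from 0 to 7.
= 42240 + (-413952) + 1241856 + (-1478400) + 739200 + (-147840) + 9856 + (-128) = -7168.

-7168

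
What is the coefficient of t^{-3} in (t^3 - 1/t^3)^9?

General term: C(9,j)·(t^3)^j·(-1/t^3)^(9-j), with t-exponent 3j − 3(9−j) = 6j − 27.
Set 6j − 27 = -3: j = 4.
C(9,4) = 126; 1^4 = 1; (-1)^5 = -1.
Coefficient = 126 · 1 · (-1) = -126.

-126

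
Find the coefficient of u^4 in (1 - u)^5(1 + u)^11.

-50

Coefficient of u^4 = Σ_{j} C(5,j)·(-1)^j·C(11,4-j)·1^(4-j) for j from 0 to 4.
= 330 + (-825) + 550 + (-110) + 5 = -50.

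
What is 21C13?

203490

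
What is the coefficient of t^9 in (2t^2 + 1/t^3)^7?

448

General term: C(7,j)·(2t^2)^j·(1/t^3)^(7-j), with t-exponent 2j − 3(7−j) = 5j − 21.
Set 5j − 21 = 9: j = 6.
C(7,6) = 7; 2^6 = 64; 1^1 = 1.
Coefficient = 7 · 64 · 1 = 448.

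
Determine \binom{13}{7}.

1716

C(13,7) = C(13,6) by symmetry.
C(13,6) = (13·12·11·10·9·8) / 6! = 1235520 / 720 = 1716.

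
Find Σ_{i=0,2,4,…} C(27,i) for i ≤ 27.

67108864

Half of (1+1)^27 + (1−1)^27 gives the even-index sum: 2^26 = 67108864.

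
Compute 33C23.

92561040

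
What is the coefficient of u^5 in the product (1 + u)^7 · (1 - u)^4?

Coefficient of u^5 = Σ_{j} C(7,j)·1^j·C(4,5-j)·(-1)^(5-j) for j from 1 to 5.
= 7 + (-84) + 210 + (-140) + 21 = 14.

14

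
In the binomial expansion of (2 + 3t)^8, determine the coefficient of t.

3072

The general term is C(8,j)·(2)^j·(3t)^(8-j); the t^1 term has j = 7.
C(8,7) = 8.
Coefficient = C(8,7) · 2^7 · 3^1 = 8 · 128 · 3 = 3072.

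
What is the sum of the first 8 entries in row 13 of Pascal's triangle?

5812

1 + 13 + 78 + 286 + 715 + 1287 + 1716 + 1716 = 5812.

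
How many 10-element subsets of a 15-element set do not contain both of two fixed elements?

All 10-subsets: C(15,10) = 3003. Those containing both fixed elements: C(13,8) = 1287.
3003 − 1287 = 1716.

1716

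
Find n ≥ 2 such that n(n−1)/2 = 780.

40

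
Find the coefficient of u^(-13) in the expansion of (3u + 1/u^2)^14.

General term: C(14,j)·(3u)^j·(1/u^2)^(14-j), with u-exponent 1j − 2(14−j) = 3j − 28.
Set 3j − 28 = -13: j = 5.
C(14,5) = 2002; 3^5 = 243; 1^9 = 1.
Coefficient = 2002 · 243 · 1 = 486486.

486486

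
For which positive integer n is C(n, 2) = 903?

43

n(n−1)/2 = 903 ⇒ n(n−1) = 1806. Since 43·42 = 1806, n = 43.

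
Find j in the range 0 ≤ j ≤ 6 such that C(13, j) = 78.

2

C(13,j) increases on 0 ≤ j ≤ 6. C(13,1) = 13 and C(13,2) = 78, so j = 2.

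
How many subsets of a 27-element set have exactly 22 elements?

80730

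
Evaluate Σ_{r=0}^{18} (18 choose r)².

9075135300

Σ C(18,r)² is the coefficient of x^18 in (1+x)^18(1+x)^18 = (1+x)^36, i.e. C(36,18) = 9075135300.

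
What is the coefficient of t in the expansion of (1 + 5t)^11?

55

The general term is C(11,j)·(1)^j·(5t)^(11-j); the t^1 term has j = 10.
C(11,10) = 11.
Coefficient = C(11,10) · 5^1 = 11 · 5 = 55.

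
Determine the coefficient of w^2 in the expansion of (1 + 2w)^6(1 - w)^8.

-8

Coefficient of w^2 = Σ_{j} C(6,j)·2^j·C(8,2-j)·(-1)^(2-j) for j from 0 to 2.
= 28 + (-96) + 60 = -8.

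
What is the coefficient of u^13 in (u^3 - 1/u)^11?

-462

General term: C(11,j)·(u^3)^j·(-1/u)^(11-j), with u-exponent 3j − 1(11−j) = 4j − 11.
Set 4j − 11 = 13: j = 6.
C(11,6) = 462; 1^6 = 1; (-1)^5 = -1.
Coefficient = 462 · 1 · (-1) = -462.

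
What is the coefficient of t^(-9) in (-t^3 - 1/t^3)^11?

General term: C(11,j)·(-t^3)^j·(-1/t^3)^(11-j), with t-exponent 3j − 3(11−j) = 6j − 33.
Set 6j − 33 = -9: j = 4.
C(11,4) = 330; (-1)^4 = 1; (-1)^7 = -1.
Coefficient = 330 · 1 · (-1) = -330.

-330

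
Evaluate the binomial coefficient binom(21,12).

293930

C(21,12) = C(21,9) by symmetry.
C(21,9) = (21·20·19·18·17·16·15·14·13) / 9! = 106661318400 / 362880 = 293930.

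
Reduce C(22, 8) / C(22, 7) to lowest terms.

C(n,k+1)/C(n,k) = (n−k)/(k+1) = (22−7)/(7+1) = 15/8.

15/8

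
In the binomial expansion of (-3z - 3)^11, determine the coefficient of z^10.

-1948617

The general term is C(11,j)·(-3z)^j·(-3)^(11-j); the z^10 term has j = 10.
C(11,10) = 11.
Coefficient = C(11,10) · (-3)^10 · (-3)^1 = 11 · 59049 · (-3) = -1948617.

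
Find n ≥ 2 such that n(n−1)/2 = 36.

n(n−1)/2 = 36 ⇒ n(n−1) = 72. Since 9·8 = 72, n = 9.

9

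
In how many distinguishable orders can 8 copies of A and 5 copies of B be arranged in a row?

Choose positions for the A's: C(13,8) = 1287.

1287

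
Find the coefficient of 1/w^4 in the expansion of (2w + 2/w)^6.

General term: C(6,j)·(2w)^j·(2/w)^(6-j), with w-exponent 1j − 1(6−j) = 2j − 6.
Set 2j − 6 = -4: j = 1.
C(6,1) = 6; 2^1 = 2; 2^5 = 32.
Coefficient = 6 · 2 · 32 = 384.

384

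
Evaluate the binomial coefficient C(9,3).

C(9,3) = (9·8·7) / 3! = 504 / 6 = 84.

84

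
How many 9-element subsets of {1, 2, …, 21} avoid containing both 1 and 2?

All 9-subsets: C(21,9) = 293930. Those containing both fixed elements: C(19,7) = 50388.
293930 − 50388 = 243542.

243542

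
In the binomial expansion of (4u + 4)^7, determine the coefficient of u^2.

The general term is C(7,j)·(4u)^j·(4)^(7-j); the u^2 term has j = 2.
C(7,2) = 21.
Coefficient = C(7,2) · 4^2 · 4^5 = 21 · 16 · 1024 = 344064.

344064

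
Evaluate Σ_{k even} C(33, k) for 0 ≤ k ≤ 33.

4294967296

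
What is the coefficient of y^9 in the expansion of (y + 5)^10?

The general term is C(10,j)·(y)^j·(5)^(10-j); the y^9 term has j = 9.
C(10,9) = 10.
Coefficient = C(10,9) · 5^1 = 10 · 5 = 50.

50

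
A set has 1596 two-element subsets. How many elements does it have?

n(n−1)/2 = 1596 ⇒ n(n−1) = 3192. Since 57·56 = 3192, n = 57.

57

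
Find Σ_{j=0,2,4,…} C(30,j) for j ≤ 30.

Even-j terms of row 30 sum to 2^29 = 536870912.

536870912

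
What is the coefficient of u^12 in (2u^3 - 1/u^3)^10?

General term: C(10,j)·(2u^3)^j·(-1/u^3)^(10-j), with u-exponent 3j − 3(10−j) = 6j − 30.
Set 6j − 30 = 12: j = 7.
C(10,7) = 120; 2^7 = 128; (-1)^3 = -1.
Coefficient = 120 · 128 · (-1) = -15360.

-15360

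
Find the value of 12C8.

495

C(12,8) = C(12,4) by symmetry.
C(12,4) = (12·11·10·9) / 4! = 11880 / 24 = 495.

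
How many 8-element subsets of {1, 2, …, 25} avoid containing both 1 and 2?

All 8-subsets: C(25,8) = 1081575. Those containing both fixed elements: C(23,6) = 100947.
1081575 − 100947 = 980628.

980628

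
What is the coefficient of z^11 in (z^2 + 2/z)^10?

960

General term: C(10,j)·(z^2)^j·(2/z)^(10-j), with z-exponent 2j − 1(10−j) = 3j − 10.
Set 3j − 10 = 11: j = 7.
C(10,7) = 120; 1^7 = 1; 2^3 = 8.
Coefficient = 120 · 1 · 8 = 960.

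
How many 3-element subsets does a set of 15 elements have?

455

C(15,3) = (15·14·13) / 3! = 2730 / 6 = 455.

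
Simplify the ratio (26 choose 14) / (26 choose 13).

C(n,k+1)/C(n,k) = (n−k)/(k+1) = (26−13)/(13+1) = 13/14.

13/14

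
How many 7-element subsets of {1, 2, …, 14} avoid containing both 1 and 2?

2640

All 7-subsets: C(14,7) = 3432. Those containing both fixed elements: C(12,5) = 792.
3432 − 792 = 2640.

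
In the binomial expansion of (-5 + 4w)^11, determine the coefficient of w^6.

-5913600000

The general term is C(11,j)·(-5)^j·(4w)^(11-j); the w^6 term has j = 5.
C(11,5) = 462.
Coefficient = C(11,5) · (-5)^5 · 4^6 = 462 · (-3125) · 4096 = -5913600000.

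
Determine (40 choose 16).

62852101650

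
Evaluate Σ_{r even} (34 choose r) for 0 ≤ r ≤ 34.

8589934592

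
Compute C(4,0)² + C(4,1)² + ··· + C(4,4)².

Σ C(4,r)² is the coefficient of x^4 in (1+x)^4(1+x)^4 = (1+x)^8, i.e. C(8,4) = 70.

70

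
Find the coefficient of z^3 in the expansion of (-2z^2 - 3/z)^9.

General term: C(9,j)·(-2z^2)^j·(-3/z)^(9-j), with z-exponent 2j − 1(9−j) = 3j − 9.
Set 3j − 9 = 3: j = 4.
C(9,4) = 126; (-2)^4 = 16; (-3)^5 = -243.
Coefficient = 126 · 16 · (-243) = -489888.

-489888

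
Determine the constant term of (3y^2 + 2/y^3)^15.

General term: C(15,j)·(3y^2)^j·(2/y^3)^(15-j), with y-exponent 2j − 3(15−j) = 5j − 45.
Set 5j − 45 = 0: j = 9.
C(15,9) = 5005; 3^9 = 19683; 2^6 = 64.
Coefficient = 5005 · 19683 · 64 = 6304858560.

6304858560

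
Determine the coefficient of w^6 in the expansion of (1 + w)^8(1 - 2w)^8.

Coefficient of w^6 = Σ_{j} C(8,j)·1^j·C(8,6-j)·(-2)^(6-j) for j from 0 to 6.
= 1792 + (-14336) + 31360 + (-25088) + 7840 + (-896) + 28 = 700.

700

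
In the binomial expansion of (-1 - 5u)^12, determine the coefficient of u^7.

61875000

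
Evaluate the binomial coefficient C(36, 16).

C(36,16) = (36·35·34·33·32·31·30·29·28·27·26·25·24·23·22·21) / 16! = 152901072685905223680000 / 20922789888000 = 7307872110.

7307872110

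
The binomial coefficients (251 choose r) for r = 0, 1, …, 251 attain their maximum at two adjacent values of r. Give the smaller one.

125

For odd n = 251, C(251,r) peaks at r = (n−1)/2 and (n+1)/2; the smaller is 125.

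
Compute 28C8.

3108105

C(28,8) = (28·27·26·25·24·23·22·21) / 8! = 125318793600 / 40320 = 3108105.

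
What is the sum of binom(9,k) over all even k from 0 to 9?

256

Even-k terms of row 9 sum to 2^8 = 256.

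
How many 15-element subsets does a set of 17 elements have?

136

C(17,15) = C(17,2) by symmetry.
C(17,2) = (17·16) / 2! = 272 / 2 = 136.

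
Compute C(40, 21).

C(40,21) = C(40,19) by symmetry.
C(40,19) = (40·39·38·37·36·35·34·33·32·31·30·29·28·27·26·25·24·23·22) / 19! = 15969861751731289590988800000 / 121645100408832000 = 131282408400.

131282408400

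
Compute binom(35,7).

C(35,7) = (35·34·33·32·31·30·29) / 7! = 33891580800 / 5040 = 6724520.

6724520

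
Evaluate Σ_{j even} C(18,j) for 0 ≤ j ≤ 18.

131072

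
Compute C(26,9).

C(26,9) = (26·25·24·23·22·21·20·19·18) / 9! = 1133836704000 / 362880 = 3124550.

3124550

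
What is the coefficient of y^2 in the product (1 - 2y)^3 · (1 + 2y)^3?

-12

Coefficient of y^2 = Σ_{j} C(3,j)·(-2)^j·C(3,2-j)·2^(2-j) for j from 0 to 2.
= 12 + (-36) + 12 = -12.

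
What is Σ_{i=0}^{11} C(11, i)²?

705432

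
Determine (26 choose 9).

C(26,9) = (26·25·24·23·22·21·20·19·18) / 9! = 1133836704000 / 362880 = 3124550.

3124550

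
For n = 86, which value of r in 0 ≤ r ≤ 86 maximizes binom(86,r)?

C(86,r) is maximized at r = 86/2 = 43.

43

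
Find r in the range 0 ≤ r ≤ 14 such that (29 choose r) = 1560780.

C(29,r) increases on 0 ≤ r ≤ 14. C(29,6) = 475020 and C(29,7) = 1560780, so r = 7.

7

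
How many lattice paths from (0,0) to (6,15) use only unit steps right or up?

54264

Each path is a sequence of 21 steps with 6 rights: C(21,6) = 54264.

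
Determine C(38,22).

22239974430

C(38,22) = C(38,16) by symmetry.
C(38,16) = (38·37·36·35·34·33·32·31·30·29·28·27·26·25·24·23) / 16! = 465322312113382563840000 / 20922789888000 = 22239974430.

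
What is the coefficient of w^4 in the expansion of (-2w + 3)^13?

225173520

The general term is C(13,j)·(-2w)^j·(3)^(13-j); the w^4 term has j = 4.
C(13,4) = 715.
Coefficient = C(13,4) · (-2)^4 · 3^9 = 715 · 16 · 19683 = 225173520.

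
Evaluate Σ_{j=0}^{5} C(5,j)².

Σ C(5,j)² is the coefficient of x^5 in (1+x)^5(1+x)^5 = (1+x)^10, i.e. C(10,5) = 252.

252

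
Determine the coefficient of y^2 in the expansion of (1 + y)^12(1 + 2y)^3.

Coefficient of y^2 = Σ_{j} C(12,j)·1^j·C(3,2-j)·2^(2-j) for j from 0 to 2.
= 12 + 72 + 66 = 150.

150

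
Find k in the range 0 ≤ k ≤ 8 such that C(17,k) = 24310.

8

C(17,k) increases on 0 ≤ k ≤ 8. C(17,7) = 19448 and C(17,8) = 24310, so k = 8.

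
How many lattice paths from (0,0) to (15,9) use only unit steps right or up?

Each path is a sequence of 24 steps with 15 rights: C(24,15) = 1307504.

1307504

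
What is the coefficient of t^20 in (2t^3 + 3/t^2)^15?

747242496

General term: C(15,j)·(2t^3)^j·(3/t^2)^(15-j), with t-exponent 3j − 2(15−j) = 5j − 30.
Set 5j − 30 = 20: j = 10.
C(15,10) = 3003; 2^10 = 1024; 3^5 = 243.
Coefficient = 3003 · 1024 · 243 = 747242496.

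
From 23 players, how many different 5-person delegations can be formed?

33649

This is C(23,5) = 33649.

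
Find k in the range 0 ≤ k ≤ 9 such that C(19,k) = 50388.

C(19,k) increases on 0 ≤ k ≤ 9. C(19,6) = 27132 and C(19,7) = 50388, so k = 7.

7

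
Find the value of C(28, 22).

376740

C(28,22) = C(28,6) by symmetry.
C(28,6) = (28·27·26·25·24·23) / 6! = 271252800 / 720 = 376740.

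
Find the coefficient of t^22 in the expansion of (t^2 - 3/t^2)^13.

General term: C(13,j)·(t^2)^j·(-3/t^2)^(13-j), with t-exponent 2j − 2(13−j) = 4j − 26.
Set 4j − 26 = 22: j = 12.
C(13,12) = 13; 1^12 = 1; (-3)^1 = -3.
Coefficient = 13 · 1 · (-3) = -39.

-39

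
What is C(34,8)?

18156204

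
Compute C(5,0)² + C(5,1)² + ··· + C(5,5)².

By Vandermonde's identity, Σ C(5,j)² = C(10,5) = 252.

252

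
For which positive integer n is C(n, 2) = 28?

8

n(n−1)/2 = 28 ⇒ n(n−1) = 56. Since 8·7 = 56, n = 8.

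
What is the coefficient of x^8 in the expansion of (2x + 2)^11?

The general term is C(11,j)·(2x)^j·(2)^(11-j); the x^8 term has j = 8.
C(11,8) = 165.
Coefficient = C(11,8) · 2^8 · 2^3 = 165 · 256 · 8 = 337920.

337920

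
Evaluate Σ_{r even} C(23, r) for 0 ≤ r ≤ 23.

Half of (1+1)^23 + (1−1)^23 gives the even-index sum: 2^22 = 4194304.

4194304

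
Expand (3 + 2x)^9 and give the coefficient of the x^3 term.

489888

The general term is C(9,j)·(3)^j·(2x)^(9-j); the x^3 term has j = 6.
C(9,6) = 84.
Coefficient = C(9,6) · 3^6 · 2^3 = 84 · 729 · 8 = 489888.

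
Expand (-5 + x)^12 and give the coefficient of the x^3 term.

-429687500

The general term is C(12,j)·(-5)^j·(x)^(12-j); the x^3 term has j = 9.
C(12,9) = 220.
Coefficient = C(12,9) · (-5)^9 = 220 · (-1953125) = -429687500.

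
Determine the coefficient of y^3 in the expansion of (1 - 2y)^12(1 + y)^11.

-11

Coefficient of y^3 = Σ_{j} C(12,j)·(-2)^j·C(11,3-j)·1^(3-j) for j from 0 to 3.
= 165 + (-1320) + 2904 + (-1760) = -11.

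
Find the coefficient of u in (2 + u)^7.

The general term is C(7,j)·(2)^j·(u)^(7-j); the u^1 term has j = 6.
C(7,6) = 7.
Coefficient = C(7,6) · 2^6 = 7 · 64 = 448.

448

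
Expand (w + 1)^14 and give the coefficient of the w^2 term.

The general term is C(14,j)·(w)^j·(1)^(14-j); the w^2 term has j = 2.
C(14,2) = 91.
Coefficient = C(14,2) = 91.

91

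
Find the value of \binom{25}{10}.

3268760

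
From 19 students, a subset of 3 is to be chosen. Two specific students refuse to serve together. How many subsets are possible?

All 3-subsets: C(19,3) = 969. Those containing both fixed elements: C(17,1) = 17.
969 − 17 = 952.

952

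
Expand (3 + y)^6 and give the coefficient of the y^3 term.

540

The general term is C(6,j)·(3)^j·(y)^(6-j); the y^3 term has j = 3.
C(6,3) = 20.
Coefficient = C(6,3) · 3^3 = 20 · 27 = 540.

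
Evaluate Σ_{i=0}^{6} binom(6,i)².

Σ C(6,i)² is the coefficient of x^6 in (1+x)^6(1+x)^6 = (1+x)^12, i.e. C(12,6) = 924.

924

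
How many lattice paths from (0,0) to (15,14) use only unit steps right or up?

77558760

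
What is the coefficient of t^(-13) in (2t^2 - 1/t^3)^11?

-5280

General term: C(11,j)·(2t^2)^j·(-1/t^3)^(11-j), with t-exponent 2j − 3(11−j) = 5j − 33.
Set 5j − 33 = -13: j = 4.
C(11,4) = 330; 2^4 = 16; (-1)^7 = -1.
Coefficient = 330 · 16 · (-1) = -5280.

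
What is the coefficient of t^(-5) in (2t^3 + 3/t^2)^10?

General term: C(10,j)·(2t^3)^j·(3/t^2)^(10-j), with t-exponent 3j − 2(10−j) = 5j − 20.
Set 5j − 20 = -5: j = 3.
C(10,3) = 120; 2^3 = 8; 3^7 = 2187.
Coefficient = 120 · 8 · 2187 = 2099520.

2099520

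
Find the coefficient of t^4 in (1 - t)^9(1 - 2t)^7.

Coefficient of t^4 = Σ_{j} C(9,j)·(-1)^j·C(7,4-j)·(-2)^(4-j) for j from 0 to 4.
= 560 + 2520 + 3024 + 1176 + 126 = 7406.

7406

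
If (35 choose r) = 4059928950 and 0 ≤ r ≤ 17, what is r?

C(35,r) increases on 0 ≤ r ≤ 17. C(35,15) = 3247943160 and C(35,16) = 4059928950, so r = 16.

16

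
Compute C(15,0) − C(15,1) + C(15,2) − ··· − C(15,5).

-2002

The partial alternating sum Σ_{k=0}^{5} (−1)^k C(15,k) = (−1)^5 C(14,5) = -2002.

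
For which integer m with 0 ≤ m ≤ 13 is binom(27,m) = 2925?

C(27,m) increases on 0 ≤ m ≤ 13. C(27,2) = 351 and C(27,3) = 2925, so m = 3.

3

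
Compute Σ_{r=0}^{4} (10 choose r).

1 + 10 + 45 + 120 + 210 = 386.

386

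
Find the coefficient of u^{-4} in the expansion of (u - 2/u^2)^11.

General term: C(11,j)·(u)^j·(-2/u^2)^(11-j), with u-exponent 1j − 2(11−j) = 3j − 22.
Set 3j − 22 = -4: j = 6.
C(11,6) = 462; 1^6 = 1; (-2)^5 = -32.
Coefficient = 462 · 1 · (-32) = -14784.

-14784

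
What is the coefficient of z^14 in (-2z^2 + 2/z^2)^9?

4608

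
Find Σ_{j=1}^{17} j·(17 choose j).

Differentiating (1+x)^17 and setting x=1: Σ j·C(17,j) = 17·2^16 = 1114112.

1114112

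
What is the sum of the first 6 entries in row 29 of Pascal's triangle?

146596

1 + 29 + 406 + 3654 + 23751 + 118755 = 146596.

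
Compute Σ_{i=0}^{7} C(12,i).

1 + 12 + 66 + 220 + 495 + 792 + 924 + 792 = 3302.

3302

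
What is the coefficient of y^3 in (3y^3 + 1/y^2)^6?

General term: C(6,j)·(3y^3)^j·(1/y^2)^(6-j), with y-exponent 3j − 2(6−j) = 5j − 12.
Set 5j − 12 = 3: j = 3.
C(6,3) = 20; 3^3 = 27; 1^3 = 1.
Coefficient = 20 · 27 · 1 = 540.

540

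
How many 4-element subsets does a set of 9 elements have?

C(9,4) = (9·8·7·6) / 4! = 3024 / 24 = 126.

126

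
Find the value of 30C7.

C(30,7) = (30·29·28·27·26·25·24) / 7! = 10260432000 / 5040 = 2035800.

2035800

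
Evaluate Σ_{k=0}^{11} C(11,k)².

Σ C(11,k)² is the coefficient of x^11 in (1+x)^11(1+x)^11 = (1+x)^22, i.e. C(22,11) = 705432.

705432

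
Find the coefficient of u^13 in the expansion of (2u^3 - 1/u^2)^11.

42240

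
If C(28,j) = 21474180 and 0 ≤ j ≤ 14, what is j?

C(28,j) increases on 0 ≤ j ≤ 14. C(28,10) = 13123110 and C(28,11) = 21474180, so j = 11.

11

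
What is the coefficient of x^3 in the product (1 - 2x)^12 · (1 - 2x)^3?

Coefficient of x^3 = Σ_{j} C(12,j)·(-2)^j·C(3,3-j)·(-2)^(3-j) for j from 0 to 3.
= (-8) + (-288) + (-1584) + (-1760) = -3640.

-3640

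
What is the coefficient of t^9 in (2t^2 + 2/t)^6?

384

General term: C(6,j)·(2t^2)^j·(2/t)^(6-j), with t-exponent 2j − 1(6−j) = 3j − 6.
Set 3j − 6 = 9: j = 5.
C(6,5) = 6; 2^5 = 32; 2^1 = 2.
Coefficient = 6 · 32 · 2 = 384.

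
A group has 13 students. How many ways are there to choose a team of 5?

This is C(13,5) = 1287.

1287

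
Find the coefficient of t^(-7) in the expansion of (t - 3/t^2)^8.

-13608

General term: C(8,j)·(t)^j·(-3/t^2)^(8-j), with t-exponent 1j − 2(8−j) = 3j − 16.
Set 3j − 16 = -7: j = 3.
C(8,3) = 56; 1^3 = 1; (-3)^5 = -243.
Coefficient = 56 · 1 · (-243) = -13608.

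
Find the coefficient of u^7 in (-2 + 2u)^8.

-2048

The general term is C(8,j)·(-2)^j·(2u)^(8-j); the u^7 term has j = 1.
C(8,1) = 8.
Coefficient = C(8,1) · (-2)^1 · 2^7 = 8 · (-2) · 128 = -2048.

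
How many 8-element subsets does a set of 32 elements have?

10518300

C(32,8) = (32·31·30·29·28·27·26·25) / 8! = 424097856000 / 40320 = 10518300.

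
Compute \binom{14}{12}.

C(14,12) = C(14,2) by symmetry.
C(14,2) = (14·13) / 2! = 182 / 2 = 91.

91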